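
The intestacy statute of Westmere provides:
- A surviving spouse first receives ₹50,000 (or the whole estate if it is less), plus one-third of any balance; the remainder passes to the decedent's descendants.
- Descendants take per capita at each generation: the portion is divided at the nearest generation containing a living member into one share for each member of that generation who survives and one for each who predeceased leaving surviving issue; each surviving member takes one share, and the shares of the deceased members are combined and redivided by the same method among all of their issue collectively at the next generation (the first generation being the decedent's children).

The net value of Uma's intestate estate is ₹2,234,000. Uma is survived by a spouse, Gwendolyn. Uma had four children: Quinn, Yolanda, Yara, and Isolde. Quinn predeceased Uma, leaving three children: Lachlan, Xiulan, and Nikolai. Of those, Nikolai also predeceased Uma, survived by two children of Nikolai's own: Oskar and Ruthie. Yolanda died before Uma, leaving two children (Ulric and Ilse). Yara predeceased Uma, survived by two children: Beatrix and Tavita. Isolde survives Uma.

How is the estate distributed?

Gwendolyn: ₹778,000; Lachlan: ₹156,000; Xiulan: ₹156,000; Oskar: ₹78,000; Ruthie: ₹78,000; Ulric: ₹156,000; Ilse: ₹156,000; Beatrix: ₹156,000; Tavita: ₹156,000; Isolde: ₹364,000

Gwendolyn first takes ₹50,000, leaving a balance of ₹2,184,000. Gwendolyn then takes one-third of the balance (₹728,000), for a total of ₹778,000. The remaining ₹1,456,000 passes to the descendants.
The descendants' portion (₹1,456,000) is divided at the children's generation into 4 shares of ₹364,000. Isolde takes ₹364,000. The 3 shares of the deceased (Quinn, Yolanda, and Yara) are combined into a pool of ₹1,092,000.
That pool (₹1,092,000) is divided at the grandchildren's generation into 7 shares of ₹156,000. Lachlan, Xiulan, Ulric, Ilse, Beatrix, and Tavita each take ₹156,000. The remaining share for the deceased Nikolai (₹156,000) is carried to the next generation.
That pool (₹156,000) is divided at the great-grandchildren's generation equally among Oskar and Ruthie: ₹78,000 each.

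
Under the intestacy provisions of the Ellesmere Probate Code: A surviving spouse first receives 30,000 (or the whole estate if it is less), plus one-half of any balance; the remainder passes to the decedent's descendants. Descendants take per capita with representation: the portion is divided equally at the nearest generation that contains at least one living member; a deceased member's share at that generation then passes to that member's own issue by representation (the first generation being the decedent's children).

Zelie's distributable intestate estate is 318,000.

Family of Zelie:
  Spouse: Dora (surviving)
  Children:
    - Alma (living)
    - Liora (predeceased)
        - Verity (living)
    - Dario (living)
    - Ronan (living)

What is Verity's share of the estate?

Verity receives 36,000.

Dora first takes 30,000, leaving a balance of 288,000. Dora then takes one-half of the balance (144,000), for a total of 174,000. The remaining 144,000 passes to the descendants.
The descendants' portion (144,000) is divided into 4 shares of 36,000: Alma, Dario, and Ronan each take 36,000; Liora's 36,000 share passes to Liora's issue.
Liora's share (36,000) passes entirely to Verity.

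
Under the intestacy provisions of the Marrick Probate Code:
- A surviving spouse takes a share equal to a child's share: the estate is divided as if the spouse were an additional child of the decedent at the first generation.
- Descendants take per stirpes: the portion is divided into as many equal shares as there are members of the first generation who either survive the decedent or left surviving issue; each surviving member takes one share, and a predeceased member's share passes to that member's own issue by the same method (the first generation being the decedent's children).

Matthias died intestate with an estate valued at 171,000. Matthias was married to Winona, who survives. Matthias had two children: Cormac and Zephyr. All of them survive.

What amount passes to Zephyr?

Zephyr receives 57,000.

The spouse counts as an additional share at the children's level, so there are 3 primary shares of 57,000. Winona takes one such share (57,000).
The children's combined portion (114,000) is divided into 2 shares of 57,000: Cormac and Zephyr each take 57,000.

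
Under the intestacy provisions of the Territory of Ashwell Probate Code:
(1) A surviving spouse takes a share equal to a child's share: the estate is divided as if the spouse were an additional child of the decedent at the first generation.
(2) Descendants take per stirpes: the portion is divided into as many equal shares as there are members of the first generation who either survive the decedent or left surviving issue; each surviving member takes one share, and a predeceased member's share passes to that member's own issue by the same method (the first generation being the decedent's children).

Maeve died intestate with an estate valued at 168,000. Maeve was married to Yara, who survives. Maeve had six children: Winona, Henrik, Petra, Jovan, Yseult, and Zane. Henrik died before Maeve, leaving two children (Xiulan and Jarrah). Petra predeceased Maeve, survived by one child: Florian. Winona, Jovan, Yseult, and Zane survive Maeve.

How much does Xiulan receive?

Xiulan receives 12,000.

The spouse counts as an additional share at the children's level, so there are 7 primary shares of 24,000. Yara takes one such share (24,000).
The children's combined portion (144,000) is divided into 6 shares of 24,000: Winona, Jovan, Yseult, and Zane each take 24,000; Henrik's 24,000 share passes to Henrik's issue; Petra's 24,000 share passes to Petra's issue.
Henrik's share (24,000) is divided into 2 shares of 12,000: Xiulan and Jarrah each take 12,000.
Petra's share (24,000) passes entirely to Florian.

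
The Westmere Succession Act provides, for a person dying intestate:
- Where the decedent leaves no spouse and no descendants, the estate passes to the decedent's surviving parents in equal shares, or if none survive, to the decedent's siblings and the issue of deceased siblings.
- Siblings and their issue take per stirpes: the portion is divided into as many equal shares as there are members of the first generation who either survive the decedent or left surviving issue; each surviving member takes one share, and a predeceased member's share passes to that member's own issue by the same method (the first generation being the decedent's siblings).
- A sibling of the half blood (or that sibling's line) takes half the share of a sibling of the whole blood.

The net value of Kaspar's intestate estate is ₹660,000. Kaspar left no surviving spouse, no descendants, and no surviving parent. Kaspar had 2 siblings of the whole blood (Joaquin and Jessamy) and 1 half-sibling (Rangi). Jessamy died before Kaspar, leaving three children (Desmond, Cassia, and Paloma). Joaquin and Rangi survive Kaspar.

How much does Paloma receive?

Paloma receives ₹88,000.

The entire ₹660,000 passes to the siblings and their issue.
Counting each half-blood sibling's line as half a unit, there are 5/2 units in ₹660,000, so one unit is ₹264,000. Whole-blood lines (Joaquin and Jessamy) take ₹264,000 each; half-blood lines (Rangi) take ₹132,000 each.
Jessamy's share (₹264,000) is divided into 3 shares of ₹88,000: Desmond, Cassia, and Paloma each take ₹88,000.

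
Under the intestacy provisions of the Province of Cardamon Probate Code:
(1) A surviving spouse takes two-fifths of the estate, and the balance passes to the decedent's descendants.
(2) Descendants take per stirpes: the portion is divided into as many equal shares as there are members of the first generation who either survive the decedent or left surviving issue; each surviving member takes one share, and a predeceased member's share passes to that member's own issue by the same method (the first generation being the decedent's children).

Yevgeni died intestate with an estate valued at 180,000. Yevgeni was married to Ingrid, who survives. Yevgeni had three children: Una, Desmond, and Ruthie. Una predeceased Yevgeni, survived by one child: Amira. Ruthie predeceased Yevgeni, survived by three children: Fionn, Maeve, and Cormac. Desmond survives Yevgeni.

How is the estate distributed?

Ingrid: 72,000; Amira: 36,000; Desmond: 36,000; Fionn: 12,000; Maeve: 12,000; Cormac: 12,000

Ingrid takes two-fifths of 180,000 = 72,000. The remaining 108,000 passes to the descendants.
The descendants' portion (108,000) is divided into 3 shares of 36,000: Desmond takes 36,000; Una's 36,000 share passes to Una's issue; Ruthie's 36,000 share passes to Ruthie's issue.
Una's share (36,000) passes entirely to Amira.
Ruthie's share (36,000) is divided into 3 shares of 12,000: Fionn, Maeve, and Cormac each take 12,000.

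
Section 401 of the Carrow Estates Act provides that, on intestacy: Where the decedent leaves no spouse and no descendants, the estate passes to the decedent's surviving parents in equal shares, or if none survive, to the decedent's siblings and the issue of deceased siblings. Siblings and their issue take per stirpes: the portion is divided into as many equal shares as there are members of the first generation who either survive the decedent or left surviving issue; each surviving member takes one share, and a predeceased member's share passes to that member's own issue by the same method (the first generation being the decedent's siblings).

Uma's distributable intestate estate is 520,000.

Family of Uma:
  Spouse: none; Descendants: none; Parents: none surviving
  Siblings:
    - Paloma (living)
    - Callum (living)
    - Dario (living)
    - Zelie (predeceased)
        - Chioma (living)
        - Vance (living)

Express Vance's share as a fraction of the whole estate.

Vance receives 1/8 of the estate.

The entire 520,000 passes to the siblings and their issue.
That amount (520,000) is divided into 4 shares of 130,000: Paloma, Callum, and Dario each take 130,000; Zelie's 130,000 share passes to Zelie's issue.
Zelie's share (130,000) is divided into 2 shares of 65,000: Chioma and Vance each take 65,000.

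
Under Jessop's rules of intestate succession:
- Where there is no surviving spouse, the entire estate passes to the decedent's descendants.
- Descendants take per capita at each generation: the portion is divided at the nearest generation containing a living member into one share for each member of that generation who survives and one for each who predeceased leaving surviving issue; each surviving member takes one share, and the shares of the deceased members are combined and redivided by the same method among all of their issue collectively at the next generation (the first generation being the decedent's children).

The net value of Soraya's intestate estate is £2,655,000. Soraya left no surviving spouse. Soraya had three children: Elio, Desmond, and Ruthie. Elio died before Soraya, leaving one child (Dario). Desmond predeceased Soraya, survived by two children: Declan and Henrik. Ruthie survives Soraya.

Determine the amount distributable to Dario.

The entire £2,655,000 passes to the descendants.
That amount (£2,655,000) is divided at the children's generation into 3 shares of £885,000. Ruthie takes £885,000. The 2 shares of the deceased (Elio and Desmond) are combined into a pool of £1,770,000.
That pool (£1,770,000) is divided at the grandchildren's generation equally among Dario, Declan, and Henrik: £590,000 each.

Dario receives £590,000.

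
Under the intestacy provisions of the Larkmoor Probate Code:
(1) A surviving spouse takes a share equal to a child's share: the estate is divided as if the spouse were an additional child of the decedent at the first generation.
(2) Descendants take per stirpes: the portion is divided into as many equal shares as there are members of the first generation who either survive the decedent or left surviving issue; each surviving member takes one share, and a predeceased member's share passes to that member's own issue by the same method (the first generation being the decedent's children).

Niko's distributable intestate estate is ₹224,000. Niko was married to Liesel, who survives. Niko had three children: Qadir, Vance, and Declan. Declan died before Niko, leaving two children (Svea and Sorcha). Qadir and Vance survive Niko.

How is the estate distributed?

The spouse counts as an additional share at the children's level, so there are 4 primary shares of ₹56,000. Liesel takes one such share (₹56,000).
The children's combined portion (₹168,000) is divided into 3 shares of ₹56,000: Qadir and Vance each take ₹56,000; Declan's ₹56,000 share passes to Declan's issue.
Declan's share (₹56,000) is divided into 2 shares of ₹28,000: Svea and Sorcha each take ₹28,000.

Liesel: ₹56,000; Qadir: ₹56,000; Vance: ₹56,000; Svea: ₹28,000; Sorcha: ₹28,000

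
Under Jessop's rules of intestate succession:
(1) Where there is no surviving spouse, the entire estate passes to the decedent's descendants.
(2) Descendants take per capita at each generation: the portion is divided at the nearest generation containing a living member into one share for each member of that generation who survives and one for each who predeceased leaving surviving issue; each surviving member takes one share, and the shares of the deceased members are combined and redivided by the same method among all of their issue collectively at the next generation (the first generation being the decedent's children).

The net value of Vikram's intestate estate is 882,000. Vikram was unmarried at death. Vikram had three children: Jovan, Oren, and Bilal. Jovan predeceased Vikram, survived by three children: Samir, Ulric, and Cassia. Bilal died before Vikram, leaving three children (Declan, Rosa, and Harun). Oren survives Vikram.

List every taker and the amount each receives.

Samir: 98,000; Ulric: 98,000; Cassia: 98,000; Oren: 294,000; Declan: 98,000; Rosa: 98,000; Harun: 98,000

The entire 882,000 passes to the descendants.
That amount (882,000) is divided at the children's generation into 3 shares of 294,000. Oren takes 294,000. The 2 shares of the deceased (Jovan and Bilal) are combined into a pool of 588,000.
That pool (588,000) is divided at the grandchildren's generation equally among Samir, Ulric, Cassia, Declan, Rosa, and Harun: 98,000 each.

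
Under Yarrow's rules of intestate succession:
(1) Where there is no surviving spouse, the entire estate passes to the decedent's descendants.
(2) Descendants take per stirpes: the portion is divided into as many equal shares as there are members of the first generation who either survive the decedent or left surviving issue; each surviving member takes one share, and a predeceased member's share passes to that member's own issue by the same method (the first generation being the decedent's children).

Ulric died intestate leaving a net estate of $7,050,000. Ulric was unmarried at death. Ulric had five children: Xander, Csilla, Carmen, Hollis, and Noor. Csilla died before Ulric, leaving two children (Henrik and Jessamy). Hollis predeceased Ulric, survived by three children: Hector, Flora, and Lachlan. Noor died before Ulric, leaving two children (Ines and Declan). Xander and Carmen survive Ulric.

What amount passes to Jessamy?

Jessamy receives $705,000.

The entire $7,050,000 passes to the descendants.
That amount ($7,050,000) is divided into 5 shares of $1,410,000: Xander and Carmen each take $1,410,000; Csilla's $1,410,000 share passes to Csilla's issue; Hollis's $1,410,000 share passes to Hollis's issue; Noor's $1,410,000 share passes to Noor's issue.
Csilla's share ($1,410,000) is divided into 2 shares of $705,000: Henrik and Jessamy each take $705,000.
Hollis's share ($1,410,000) is divided into 3 shares of $470,000: Hector, Flora, and Lachlan each take $470,000.
Noor's share ($1,410,000) is divided into 2 shares of $705,000: Ines and Declan each take $705,000.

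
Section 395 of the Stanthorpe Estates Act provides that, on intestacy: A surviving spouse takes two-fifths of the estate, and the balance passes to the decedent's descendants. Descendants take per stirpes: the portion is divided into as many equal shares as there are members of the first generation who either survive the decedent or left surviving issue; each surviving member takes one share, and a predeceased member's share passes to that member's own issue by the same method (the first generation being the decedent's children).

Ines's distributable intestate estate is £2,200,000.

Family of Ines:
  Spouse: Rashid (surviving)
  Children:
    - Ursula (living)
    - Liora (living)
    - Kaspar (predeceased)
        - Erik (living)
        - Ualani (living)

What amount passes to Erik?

Erik receives £220,000.

Rashid takes two-fifths of £2,200,000 = £880,000. The remaining £1,320,000 passes to the descendants.
The descendants' portion (£1,320,000) is divided into 3 shares of £440,000: Ursula and Liora each take £440,000; Kaspar's £440,000 share passes to Kaspar's issue.
Kaspar's share (£440,000) is divided into 2 shares of £220,000: Erik and Ualani each take £220,000.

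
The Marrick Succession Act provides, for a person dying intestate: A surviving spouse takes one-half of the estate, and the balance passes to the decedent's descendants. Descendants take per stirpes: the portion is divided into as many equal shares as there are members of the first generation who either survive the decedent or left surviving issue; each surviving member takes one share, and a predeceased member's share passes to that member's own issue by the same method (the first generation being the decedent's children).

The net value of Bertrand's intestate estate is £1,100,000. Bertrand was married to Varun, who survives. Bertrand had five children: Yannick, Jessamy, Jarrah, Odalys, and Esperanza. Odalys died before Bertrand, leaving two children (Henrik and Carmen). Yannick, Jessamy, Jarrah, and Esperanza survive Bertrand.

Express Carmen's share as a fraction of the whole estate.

Carmen receives 1/20 of the estate.

Varun takes one-half of £1,100,000 = £550,000. The remaining £550,000 passes to the descendants.
The descendants' portion (£550,000) is divided into 5 shares of £110,000: Yannick, Jessamy, Jarrah, and Esperanza each take £110,000; Odalys's £110,000 share passes to Odalys's issue.
Odalys's share (£110,000) is divided into 2 shares of £55,000: Henrik and Carmen each take £55,000.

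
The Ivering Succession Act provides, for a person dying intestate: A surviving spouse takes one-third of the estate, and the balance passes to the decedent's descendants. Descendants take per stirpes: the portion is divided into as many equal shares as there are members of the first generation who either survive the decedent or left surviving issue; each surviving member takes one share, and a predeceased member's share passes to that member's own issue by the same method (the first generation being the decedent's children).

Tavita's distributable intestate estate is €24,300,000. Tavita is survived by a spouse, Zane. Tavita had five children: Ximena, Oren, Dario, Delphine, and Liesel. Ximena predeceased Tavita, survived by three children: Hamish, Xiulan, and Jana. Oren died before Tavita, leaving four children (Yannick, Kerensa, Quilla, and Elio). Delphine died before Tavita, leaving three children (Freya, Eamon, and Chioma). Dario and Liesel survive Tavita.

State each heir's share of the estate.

Zane takes one-third of €24,300,000 = €8,100,000. The remaining €16,200,000 passes to the descendants.
The descendants' portion (€16,200,000) is divided into 5 shares of €3,240,000: Dario and Liesel each take €3,240,000; Ximena's €3,240,000 share passes to Ximena's issue; Oren's €3,240,000 share passes to Oren's issue; Delphine's €3,240,000 share passes to Delphine's issue.
Ximena's share (€3,240,000) is divided into 3 shares of €1,080,000: Hamish, Xiulan, and Jana each take €1,080,000.
Oren's share (€3,240,000) is divided into 4 shares of €810,000: Yannick, Kerensa, Quilla, and Elio each take €810,000.
Delphine's share (€3,240,000) is divided into 3 shares of €1,080,000: Freya, Eamon, and Chioma each take €1,080,000.

Zane: €8,100,000; Hamish: €1,080,000; Xiulan: €1,080,000; Jana: €1,080,000; Yannick: €810,000; Kerensa: €810,000; Quilla: €810,000; Elio: €810,000; Dario: €3,240,000; Freya: €1,080,000; Eamon: €1,080,000; Chioma: €1,080,000; Liesel: €3,240,000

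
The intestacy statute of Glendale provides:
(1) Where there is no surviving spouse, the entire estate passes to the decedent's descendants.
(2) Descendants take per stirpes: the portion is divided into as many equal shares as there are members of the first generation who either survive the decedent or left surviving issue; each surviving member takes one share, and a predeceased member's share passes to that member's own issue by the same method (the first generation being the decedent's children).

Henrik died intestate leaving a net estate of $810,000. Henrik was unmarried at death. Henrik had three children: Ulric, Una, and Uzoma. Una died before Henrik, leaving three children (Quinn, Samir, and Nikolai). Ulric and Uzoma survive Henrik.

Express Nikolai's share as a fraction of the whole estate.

The entire $810,000 passes to the descendants.
That amount ($810,000) is divided into 3 shares of $270,000: Ulric and Uzoma each take $270,000; Una's $270,000 share passes to Una's issue.
Una's share ($270,000) is divided into 3 shares of $90,000: Quinn, Samir, and Nikolai each take $90,000.

Nikolai receives 1/9 of the estate.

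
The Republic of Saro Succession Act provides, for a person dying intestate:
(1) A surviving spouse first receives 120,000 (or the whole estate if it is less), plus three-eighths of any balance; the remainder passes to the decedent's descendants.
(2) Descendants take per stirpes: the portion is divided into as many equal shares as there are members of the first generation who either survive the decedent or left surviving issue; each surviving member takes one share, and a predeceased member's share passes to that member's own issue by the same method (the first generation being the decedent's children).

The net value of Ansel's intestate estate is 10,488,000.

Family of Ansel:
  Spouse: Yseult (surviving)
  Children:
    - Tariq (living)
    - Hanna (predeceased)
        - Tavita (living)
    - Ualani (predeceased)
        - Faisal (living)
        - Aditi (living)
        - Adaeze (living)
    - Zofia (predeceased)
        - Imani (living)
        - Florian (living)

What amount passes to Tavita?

Tavita receives 1,620,000.

Yseult first takes 120,000, leaving a balance of 10,368,000. Yseult then takes three-eighths of the balance (3,888,000), for a total of 4,008,000. The remaining 6,480,000 passes to the descendants.
The descendants' portion (6,480,000) is divided into 4 shares of 1,620,000: Tariq takes 1,620,000; Hanna's 1,620,000 share passes to Hanna's issue; Ualani's 1,620,000 share passes to Ualani's issue; Zofia's 1,620,000 share passes to Zofia's issue.
Hanna's share (1,620,000) passes entirely to Tavita.
Ualani's share (1,620,000) is divided into 3 shares of 540,000: Faisal, Aditi, and Adaeze each take 540,000.
Zofia's share (1,620,000) is divided into 2 shares of 810,000: Imani and Florian each take 810,000.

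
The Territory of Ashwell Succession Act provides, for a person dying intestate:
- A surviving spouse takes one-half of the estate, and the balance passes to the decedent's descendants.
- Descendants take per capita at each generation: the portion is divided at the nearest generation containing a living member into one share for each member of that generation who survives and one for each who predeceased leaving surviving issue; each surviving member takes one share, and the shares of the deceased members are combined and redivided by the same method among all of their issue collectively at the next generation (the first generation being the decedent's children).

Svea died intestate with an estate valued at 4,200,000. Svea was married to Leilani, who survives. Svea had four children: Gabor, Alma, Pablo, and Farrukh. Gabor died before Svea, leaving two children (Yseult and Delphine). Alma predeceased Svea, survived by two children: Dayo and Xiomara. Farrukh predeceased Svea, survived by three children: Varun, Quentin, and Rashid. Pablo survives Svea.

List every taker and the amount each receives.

Leilani takes one-half of 4,200,000 = 2,100,000. The remaining 2,100,000 passes to the descendants.
The descendants' portion (2,100,000) is divided at the children's generation into 4 shares of 525,000. Pablo takes 525,000. The 3 shares of the deceased (Gabor, Alma, and Farrukh) are combined into a pool of 1,575,000.
That pool (1,575,000) is divided at the grandchildren's generation equally among Yseult, Delphine, Dayo, Xiomara, Varun, Quentin, and Rashid: 225,000 each.

Leilani: 2,100,000; Yseult: 225,000; Delphine: 225,000; Dayo: 225,000; Xiomara: 225,000; Pablo: 525,000; Varun: 225,000; Quentin: 225,000; Rashid: 225,000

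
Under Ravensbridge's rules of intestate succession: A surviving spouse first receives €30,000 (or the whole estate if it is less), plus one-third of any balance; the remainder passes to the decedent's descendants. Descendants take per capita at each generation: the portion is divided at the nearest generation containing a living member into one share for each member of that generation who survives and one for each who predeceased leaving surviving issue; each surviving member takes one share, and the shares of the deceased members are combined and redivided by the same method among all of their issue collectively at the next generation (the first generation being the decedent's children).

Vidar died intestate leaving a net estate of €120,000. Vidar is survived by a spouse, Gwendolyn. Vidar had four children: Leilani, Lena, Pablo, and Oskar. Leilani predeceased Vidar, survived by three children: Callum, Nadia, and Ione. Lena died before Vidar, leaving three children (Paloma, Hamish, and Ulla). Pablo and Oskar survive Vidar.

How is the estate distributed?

Gwendolyn first takes €30,000, leaving a balance of €90,000. Gwendolyn then takes one-third of the balance (€30,000), for a total of €60,000. The remaining €60,000 passes to the descendants.
The descendants' portion (€60,000) is divided at the children's generation into 4 shares of €15,000. Pablo and Oskar each take €15,000. The 2 shares of the deceased (Leilani and Lena) are combined into a pool of €30,000.
That pool (€30,000) is divided at the grandchildren's generation equally among Callum, Nadia, Ione, Paloma, Hamish, and Ulla: €5,000 each.

Gwendolyn: €60,000; Callum: €5,000; Nadia: €5,000; Ione: €5,000; Paloma: €5,000; Hamish: €5,000; Ulla: €5,000; Pablo: €15,000; Oskar: €15,000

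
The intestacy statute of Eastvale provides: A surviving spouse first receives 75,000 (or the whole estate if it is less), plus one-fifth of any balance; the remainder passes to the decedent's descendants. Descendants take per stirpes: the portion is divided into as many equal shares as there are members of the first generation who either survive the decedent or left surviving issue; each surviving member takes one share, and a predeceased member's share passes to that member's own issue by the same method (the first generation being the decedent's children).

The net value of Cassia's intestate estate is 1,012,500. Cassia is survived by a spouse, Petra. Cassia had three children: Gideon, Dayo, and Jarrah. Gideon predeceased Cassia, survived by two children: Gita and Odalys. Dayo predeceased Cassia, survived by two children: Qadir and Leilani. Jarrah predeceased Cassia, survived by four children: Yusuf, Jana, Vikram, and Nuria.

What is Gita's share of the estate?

Petra first takes 75,000, leaving a balance of 937,500. Petra then takes one-fifth of the balance (187,500), for a total of 262,500. The remaining 750,000 passes to the descendants.
The descendants' portion (750,000) is divided into 3 shares of 250,000: Gideon's 250,000 share passes to Gideon's issue; Dayo's 250,000 share passes to Dayo's issue; Jarrah's 250,000 share passes to Jarrah's issue.
Gideon's share (250,000) is divided into 2 shares of 125,000: Gita and Odalys each take 125,000.
Dayo's share (250,000) is divided into 2 shares of 125,000: Qadir and Leilani each take 125,000.
Jarrah's share (250,000) is divided into 4 shares of 62,500: Yusuf, Jana, Vikram, and Nuria each take 62,500.

Gita receives 125,000.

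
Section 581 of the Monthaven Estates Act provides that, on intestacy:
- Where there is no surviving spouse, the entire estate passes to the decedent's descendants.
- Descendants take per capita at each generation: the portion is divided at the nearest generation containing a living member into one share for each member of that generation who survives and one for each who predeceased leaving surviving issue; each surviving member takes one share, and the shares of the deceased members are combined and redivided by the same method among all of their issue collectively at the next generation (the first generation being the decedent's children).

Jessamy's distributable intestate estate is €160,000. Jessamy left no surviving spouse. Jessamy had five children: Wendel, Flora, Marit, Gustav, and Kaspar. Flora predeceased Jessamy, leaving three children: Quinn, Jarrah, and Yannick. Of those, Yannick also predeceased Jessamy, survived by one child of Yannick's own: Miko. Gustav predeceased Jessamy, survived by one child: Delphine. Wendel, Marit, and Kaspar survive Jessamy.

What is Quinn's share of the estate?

The entire €160,000 passes to the descendants.
That amount (€160,000) is divided at the children's generation into 5 shares of €32,000. Wendel, Marit, and Kaspar each take €32,000. The 2 shares of the deceased (Flora and Gustav) are combined into a pool of €64,000.
That pool (€64,000) is divided at the grandchildren's generation into 4 shares of €16,000. Quinn, Jarrah, and Delphine each take €16,000. The remaining share for the deceased Yannick (€16,000) is carried to the next generation.
That pool (€16,000) passes entirely to Miko, the sole taker at the great-grandchildren's generation.

Quinn receives €16,000.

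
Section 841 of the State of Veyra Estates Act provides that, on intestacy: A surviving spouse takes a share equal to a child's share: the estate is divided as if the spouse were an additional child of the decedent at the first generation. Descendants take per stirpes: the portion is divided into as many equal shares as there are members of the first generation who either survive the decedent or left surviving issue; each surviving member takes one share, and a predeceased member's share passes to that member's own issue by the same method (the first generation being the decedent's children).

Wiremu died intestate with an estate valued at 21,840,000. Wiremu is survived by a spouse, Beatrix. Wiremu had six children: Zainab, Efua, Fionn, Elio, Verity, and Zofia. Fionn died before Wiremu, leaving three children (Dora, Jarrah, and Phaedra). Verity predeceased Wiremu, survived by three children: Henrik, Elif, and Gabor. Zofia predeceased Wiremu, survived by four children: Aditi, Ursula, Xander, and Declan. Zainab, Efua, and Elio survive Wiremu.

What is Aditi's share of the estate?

The spouse counts as an additional share at the children's level, so there are 7 primary shares of 3,120,000. Beatrix takes one such share (3,120,000).
The children's combined portion (18,720,000) is divided into 6 shares of 3,120,000: Zainab, Efua, and Elio each take 3,120,000; Fionn's 3,120,000 share passes to Fionn's issue; Verity's 3,120,000 share passes to Verity's issue; Zofia's 3,120,000 share passes to Zofia's issue.
Fionn's share (3,120,000) is divided into 3 shares of 1,040,000: Dora, Jarrah, and Phaedra each take 1,040,000.
Verity's share (3,120,000) is divided into 3 shares of 1,040,000: Henrik, Elif, and Gabor each take 1,040,000.
Zofia's share (3,120,000) is divided into 4 shares of 780,000: Aditi, Ursula, Xander, and Declan each take 780,000.

Aditi receives 780,000.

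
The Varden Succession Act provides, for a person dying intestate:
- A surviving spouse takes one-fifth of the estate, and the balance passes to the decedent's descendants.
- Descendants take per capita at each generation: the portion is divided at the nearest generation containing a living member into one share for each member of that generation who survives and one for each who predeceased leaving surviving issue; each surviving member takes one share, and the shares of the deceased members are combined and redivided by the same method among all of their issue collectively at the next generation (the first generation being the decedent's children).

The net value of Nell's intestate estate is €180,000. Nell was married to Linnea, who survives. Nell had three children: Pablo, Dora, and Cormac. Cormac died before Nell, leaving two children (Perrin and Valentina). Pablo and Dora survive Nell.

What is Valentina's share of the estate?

Valentina receives €24,000.

Linnea takes one-fifth of €180,000 = €36,000. The remaining €144,000 passes to the descendants.
The descendants' portion (€144,000) is divided at the children's generation into 3 shares of €48,000. Pablo and Dora each take €48,000. The remaining share for the deceased Cormac (€48,000) is carried to the next generation.
That pool (€48,000) is divided at the grandchildren's generation equally among Perrin and Valentina: €24,000 each.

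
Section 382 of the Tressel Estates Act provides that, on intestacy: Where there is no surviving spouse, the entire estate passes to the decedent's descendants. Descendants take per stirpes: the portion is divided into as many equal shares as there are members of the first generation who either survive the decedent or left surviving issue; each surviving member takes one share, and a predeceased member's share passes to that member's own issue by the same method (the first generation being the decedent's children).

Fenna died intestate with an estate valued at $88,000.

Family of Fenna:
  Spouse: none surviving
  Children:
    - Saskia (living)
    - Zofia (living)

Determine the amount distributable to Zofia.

The entire $88,000 passes to the descendants.
That amount ($88,000) is divided into 2 shares of $44,000: Saskia and Zofia each take $44,000.

Zofia receives $44,000.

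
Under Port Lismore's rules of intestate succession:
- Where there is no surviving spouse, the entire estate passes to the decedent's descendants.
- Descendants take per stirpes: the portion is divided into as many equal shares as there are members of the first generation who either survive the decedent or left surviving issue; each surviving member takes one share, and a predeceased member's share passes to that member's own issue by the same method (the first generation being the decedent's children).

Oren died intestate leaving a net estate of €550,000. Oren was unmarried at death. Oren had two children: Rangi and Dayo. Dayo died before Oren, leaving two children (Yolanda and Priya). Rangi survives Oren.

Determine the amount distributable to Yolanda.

Yolanda receives €137,500.

The entire €550,000 passes to the descendants.
That amount (€550,000) is divided into 2 shares of €275,000: Rangi takes €275,000; Dayo's €275,000 share passes to Dayo's issue.
Dayo's share (€275,000) is divided into 2 shares of €137,500: Yolanda and Priya each take €137,500.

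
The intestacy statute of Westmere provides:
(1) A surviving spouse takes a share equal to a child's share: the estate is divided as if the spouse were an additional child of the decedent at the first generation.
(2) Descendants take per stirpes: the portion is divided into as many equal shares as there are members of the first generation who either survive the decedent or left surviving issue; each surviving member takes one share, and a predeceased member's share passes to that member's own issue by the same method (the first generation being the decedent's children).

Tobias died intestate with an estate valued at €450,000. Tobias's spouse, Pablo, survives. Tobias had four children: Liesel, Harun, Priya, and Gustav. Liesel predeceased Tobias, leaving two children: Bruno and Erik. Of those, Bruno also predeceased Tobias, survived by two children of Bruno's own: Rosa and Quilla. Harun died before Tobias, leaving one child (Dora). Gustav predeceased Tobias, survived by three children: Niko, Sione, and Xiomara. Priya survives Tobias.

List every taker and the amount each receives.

The spouse counts as an additional share at the children's level, so there are 5 primary shares of €90,000. Pablo takes one such share (€90,000).
The children's combined portion (€360,000) is divided into 4 shares of €90,000: Priya takes €90,000; Liesel's €90,000 share passes to Liesel's issue; Harun's €90,000 share passes to Harun's issue; Gustav's €90,000 share passes to Gustav's issue.
Liesel's share (€90,000) is divided into 2 shares of €45,000: Erik takes €45,000; Bruno's €45,000 share passes to Bruno's issue.
Bruno's share (€45,000) is divided into 2 shares of €22,500: Rosa and Quilla each take €22,500.
Harun's share (€90,000) passes entirely to Dora.
Gustav's share (€90,000) is divided into 3 shares of €30,000: Niko, Sione, and Xiomara each take €30,000.

Pablo: €90,000; Rosa: €22,500; Quilla: €22,500; Erik: €45,000; Dora: €90,000; Priya: €90,000; Niko: €30,000; Sione: €30,000; Xiomara: €30,000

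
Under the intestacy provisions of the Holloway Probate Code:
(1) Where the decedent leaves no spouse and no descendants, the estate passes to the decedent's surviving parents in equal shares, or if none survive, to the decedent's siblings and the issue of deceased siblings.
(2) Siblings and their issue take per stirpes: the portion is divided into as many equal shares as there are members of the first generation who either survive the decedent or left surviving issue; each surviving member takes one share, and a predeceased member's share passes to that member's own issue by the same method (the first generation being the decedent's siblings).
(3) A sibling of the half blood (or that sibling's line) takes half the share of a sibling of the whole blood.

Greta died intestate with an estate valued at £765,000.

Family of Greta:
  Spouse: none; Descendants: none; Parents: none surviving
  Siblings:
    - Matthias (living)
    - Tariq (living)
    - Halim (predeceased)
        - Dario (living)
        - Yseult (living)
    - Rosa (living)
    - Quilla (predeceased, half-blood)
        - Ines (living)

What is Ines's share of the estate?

The entire £765,000 passes to the siblings and their issue.
Counting each half-blood sibling's line as half a unit, there are 9/2 units in £765,000, so one unit is £170,000. Whole-blood lines (Matthias, Tariq, Halim, and Rosa) take £170,000 each; half-blood lines (Quilla) take £85,000 each.
Halim's share (£170,000) is divided into 2 shares of £85,000: Dario and Yseult each take £85,000.
Quilla's share (£85,000) passes entirely to Ines.

Ines receives £85,000.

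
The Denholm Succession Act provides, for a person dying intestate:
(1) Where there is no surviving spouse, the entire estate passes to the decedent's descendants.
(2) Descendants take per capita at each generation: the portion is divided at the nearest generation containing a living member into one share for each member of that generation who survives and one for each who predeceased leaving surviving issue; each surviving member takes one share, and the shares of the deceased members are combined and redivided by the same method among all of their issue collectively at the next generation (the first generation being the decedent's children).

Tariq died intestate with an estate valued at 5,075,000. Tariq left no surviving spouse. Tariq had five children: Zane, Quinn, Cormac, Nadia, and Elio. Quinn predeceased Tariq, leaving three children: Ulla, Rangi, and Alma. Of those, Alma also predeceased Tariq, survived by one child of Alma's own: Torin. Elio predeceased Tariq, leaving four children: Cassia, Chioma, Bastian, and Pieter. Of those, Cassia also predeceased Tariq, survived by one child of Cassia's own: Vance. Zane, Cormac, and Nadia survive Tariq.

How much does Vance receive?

The entire 5,075,000 passes to the descendants.
That amount (5,075,000) is divided at the children's generation into 5 shares of 1,015,000. Zane, Cormac, and Nadia each take 1,015,000. The 2 shares of the deceased (Quinn and Elio) are combined into a pool of 2,030,000.
That pool (2,030,000) is divided at the grandchildren's generation into 7 shares of 290,000. Ulla, Rangi, Chioma, Bastian, and Pieter each take 290,000. The 2 shares of the deceased (Alma and Cassia) are combined into a pool of 580,000.
That pool (580,000) is divided at the great-grandchildren's generation equally among Torin and Vance: 290,000 each.

Vance receives 290,000.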